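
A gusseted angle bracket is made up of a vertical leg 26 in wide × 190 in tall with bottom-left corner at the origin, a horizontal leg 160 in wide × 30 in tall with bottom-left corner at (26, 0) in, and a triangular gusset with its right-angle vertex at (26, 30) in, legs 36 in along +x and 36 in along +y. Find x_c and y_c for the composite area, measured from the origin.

x_c = 57.53 in, y_c = 54.73 in

vertical leg: A = 26 × 190 = 4940.00, centroid at (13.00, 95.00).
horizontal leg: A = 160 × 30 = 4800.00, centroid at (106.00, 15.00).
gusset: A = ½·36·36 = 648.00, centroid at (38.00, 42.00).
ΣA = 10388.00 in², ΣAx_c = 597644.00 in³, ΣAy_c = 568516.00 in³.
x_c = 597644.00/10388.00 = 57.53 in; y_c = 568516.00/10388.00 = 54.73 in.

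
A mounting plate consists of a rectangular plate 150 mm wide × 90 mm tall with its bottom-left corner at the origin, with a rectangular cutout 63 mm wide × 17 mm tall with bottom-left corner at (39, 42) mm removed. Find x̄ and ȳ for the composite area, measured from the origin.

x̄ = 75.39 mm, ȳ = 44.53 mm

plate: A = 150 × 90 = 13500.00, centroid at (75.00, 45.00).
hole: A = −(63 × 17) = -1071.00, centroid at (70.50, 50.50).
ΣA = 12429.00 mm², ΣAx̄ = 936994.50 mm³, ΣAȳ = 553414.50 mm³.
x̄ = 936994.50/12429.00 = 75.39 mm; ȳ = 553414.50/12429.00 = 44.53 mm.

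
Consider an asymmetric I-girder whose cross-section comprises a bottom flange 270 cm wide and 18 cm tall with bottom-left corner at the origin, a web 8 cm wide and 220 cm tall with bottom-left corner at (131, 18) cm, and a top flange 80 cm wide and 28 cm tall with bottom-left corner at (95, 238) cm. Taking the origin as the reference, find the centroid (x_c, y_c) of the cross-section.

Part | A | x̄ᵢ | ȳᵢ | A·x̄ᵢ | A·ȳᵢ
bottom flange | 4860.00 | 135.00 | 9.00 | 656100.00 | 43740.00
web | 1760.00 | 135.00 | 128.00 | 237600.00 | 225280.00
top flange | 2240.00 | 135.00 | 252.00 | 302400.00 | 564480.00
Σ | 8860.00 |  |  | 1196100.00 | 833500.00
x_c = 1196100.00 / 8860.00 = 135.00 cm
y_c = 833500.00 / 8860.00 = 94.07 cm

x_c = 135.00 cm, y_c = 94.07 cm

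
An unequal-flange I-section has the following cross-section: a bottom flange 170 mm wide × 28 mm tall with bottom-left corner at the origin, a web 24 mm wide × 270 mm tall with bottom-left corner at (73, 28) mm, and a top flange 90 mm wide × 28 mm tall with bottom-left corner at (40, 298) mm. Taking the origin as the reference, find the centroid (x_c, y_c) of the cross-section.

bottom flange: A = 170 × 28 = 4760.00, centroid at (85.00, 14.00).
web: A = 24 × 270 = 6480.00, centroid at (85.00, 163.00).
top flange: A = 90 × 28 = 2520.00, centroid at (85.00, 312.00).
ΣA = 13760.00 mm², ΣAx_c = 1169600.00 mm³, ΣAy_c = 1909120.00 mm³.
x_c = 1169600.00/13760.00 = 85.00 mm; y_c = 1909120.00/13760.00 = 138.74 mm.

x_c = 85.00 mm, y_c = 138.74 mm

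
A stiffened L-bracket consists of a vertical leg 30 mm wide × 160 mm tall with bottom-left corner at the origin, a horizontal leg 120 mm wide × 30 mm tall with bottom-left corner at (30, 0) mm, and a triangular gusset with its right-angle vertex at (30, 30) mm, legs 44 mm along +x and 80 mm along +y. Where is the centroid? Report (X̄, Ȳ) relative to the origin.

X̄ = 46.71 mm, Ȳ = 52.93 mm

vertical leg: A = 30 × 160 = 4800.00, centroid at (15.00, 80.00).
horizontal leg: A = 120 × 30 = 3600.00, centroid at (90.00, 15.00).
gusset: A = ½·44·80 = 1760.00, centroid at (44.67, 56.67).
ΣA = 10160.00 mm², ΣAX̄ = 474613.33 mm³, ΣAȲ = 537733.33 mm³.
X̄ = 474613.33/10160.00 = 46.71 mm; Ȳ = 537733.33/10160.00 = 52.93 mm.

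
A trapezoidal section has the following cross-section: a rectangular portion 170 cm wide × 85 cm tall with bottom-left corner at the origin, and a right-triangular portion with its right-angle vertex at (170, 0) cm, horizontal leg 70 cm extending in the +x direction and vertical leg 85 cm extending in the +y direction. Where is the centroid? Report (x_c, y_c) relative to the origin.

rectangular portion: A = 170 × 85 = 14450.00, centroid at (85.00, 42.50).
triangular portion: A = ½·70·85 = 2975.00, centroid at (193.33, 28.33).
ΣA = 17425.00 cm², ΣAx_c = 1803416.67 cm³, ΣAy_c = 698416.67 cm³.
x_c = 1803416.67/17425.00 = 103.50 cm; y_c = 698416.67/17425.00 = 40.08 cm.

x_c = 103.50 cm, y_c = 40.08 cm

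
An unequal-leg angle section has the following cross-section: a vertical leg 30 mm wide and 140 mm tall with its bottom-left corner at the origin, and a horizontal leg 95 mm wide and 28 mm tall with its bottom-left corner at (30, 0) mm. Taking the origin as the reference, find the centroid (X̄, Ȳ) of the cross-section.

X̄ = 39.23 mm, Ȳ = 48.29 mm

Part | A | x̄ᵢ | ȳᵢ | A·x̄ᵢ | A·ȳᵢ
vertical leg | 4200.00 | 15.00 | 70.00 | 63000.00 | 294000.00
horizontal leg | 2660.00 | 77.50 | 14.00 | 206150.00 | 37240.00
Σ | 6860.00 |  |  | 269150.00 | 331240.00
X̄ = 269150.00 / 6860.00 = 39.23 mm
Ȳ = 331240.00 / 6860.00 = 48.29 mm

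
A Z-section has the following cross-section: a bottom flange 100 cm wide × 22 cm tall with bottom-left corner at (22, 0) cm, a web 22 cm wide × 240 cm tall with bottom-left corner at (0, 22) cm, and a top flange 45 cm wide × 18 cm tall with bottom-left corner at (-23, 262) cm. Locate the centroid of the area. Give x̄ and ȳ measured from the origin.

bottom flange: A = 100 × 22 = 2200.00, centroid at (72.00, 11.00).
web: A = 22 × 240 = 5280.00, centroid at (11.00, 142.00).
top flange: A = 45 × 18 = 810.00, centroid at (-0.50, 271.00).
ΣA = 8290.00 cm²
ΣAx̄ = (2200.00)(72.00) + (5280.00)(11.00) + (810.00)(-0.50) = 216075.00 cm³
ΣAȳ = (2200.00)(11.00) + (5280.00)(142.00) + (810.00)(271.00) = 993470.00 cm³
x̄ = 216075.00 / 8290.00 = 26.06 cm
ȳ = 993470.00 / 8290.00 = 119.84 cm

x̄ = 26.06 cm, ȳ = 119.84 cm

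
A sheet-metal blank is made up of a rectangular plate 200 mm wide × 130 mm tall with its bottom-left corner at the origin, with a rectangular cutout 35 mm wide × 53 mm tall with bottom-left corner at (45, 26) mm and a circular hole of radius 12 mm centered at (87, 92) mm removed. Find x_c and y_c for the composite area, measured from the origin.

x_c = 103.18 mm, y_c = 65.46 mm

plate: A = 200 × 130 = 26000.00, centroid at (100.00, 65.00).
hole 1: A = −(35 × 53) = -1855.00, centroid at (62.50, 52.50).
hole 2: A = −π·12² = -452.39, centroid at (87.00, 92.00).
ΣA = 23692.61 mm²
ΣAx_c = (26000.00)(100.00) + (-1855.00)(62.50) + (-452.39)(87.00) = 2444704.63 mm³
ΣAy_c = (26000.00)(65.00) + (-1855.00)(52.50) + (-452.39)(92.00) = 1550992.68 mm³
x_c = 2444704.63 / 23692.61 = 103.18 mm
y_c = 1550992.68 / 23692.61 = 65.46 mm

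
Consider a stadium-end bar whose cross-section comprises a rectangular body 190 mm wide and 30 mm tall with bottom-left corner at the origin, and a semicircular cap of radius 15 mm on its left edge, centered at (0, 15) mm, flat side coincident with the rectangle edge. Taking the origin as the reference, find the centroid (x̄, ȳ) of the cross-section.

Part | A | x̄ᵢ | ȳᵢ | A·x̄ᵢ | A·ȳᵢ
rectangular body | 5700.00 | 95.00 | 15.00 | 541500.00 | 85500.00
semicircular end | 353.43 | -6.37 | 15.00 | -2250.00 | 5301.44
Σ | 6053.43 |  |  | 539250.00 | 90801.44
x̄ = 539250.00 / 6053.43 = 89.08 mm
ȳ = 90801.44 / 6053.43 = 15.00 mm

x̄ = 89.08 mm, ȳ = 15.00 mm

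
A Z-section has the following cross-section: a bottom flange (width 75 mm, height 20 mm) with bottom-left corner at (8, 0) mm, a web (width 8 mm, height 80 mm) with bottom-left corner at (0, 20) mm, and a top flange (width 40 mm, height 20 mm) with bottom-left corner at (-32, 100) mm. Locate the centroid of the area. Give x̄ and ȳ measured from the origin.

x̄ = 20.82 mm, ȳ = 48.10 mm

bottom flange: A = 75 × 20 = 1500.00, centroid at (45.50, 10.00).
web: A = 8 × 80 = 640.00, centroid at (4.00, 60.00).
top flange: A = 40 × 20 = 800.00, centroid at (-12.00, 110.00).
ΣA = 2940.00 mm²
ΣAx̄ = (1500.00)(45.50) + (640.00)(4.00) + (800.00)(-12.00) = 61210.00 mm³
ΣAȳ = (1500.00)(10.00) + (640.00)(60.00) + (800.00)(110.00) = 141400.00 mm³
x̄ = 61210.00 / 2940.00 = 20.82 mm
ȳ = 141400.00 / 2940.00 = 48.10 mm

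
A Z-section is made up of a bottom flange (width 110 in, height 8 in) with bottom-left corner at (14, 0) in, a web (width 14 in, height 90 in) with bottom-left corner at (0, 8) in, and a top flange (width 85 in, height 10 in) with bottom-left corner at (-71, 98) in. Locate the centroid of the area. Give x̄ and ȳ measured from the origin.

Part | A | x̄ᵢ | ȳᵢ | A·x̄ᵢ | A·ȳᵢ
bottom flange | 880.00 | 69.00 | 4.00 | 60720.00 | 3520.00
web | 1260.00 | 7.00 | 53.00 | 8820.00 | 66780.00
top flange | 850.00 | -28.50 | 103.00 | -24225.00 | 87550.00
Σ | 2990.00 |  |  | 45315.00 | 157850.00
x̄ = 45315.00 / 2990.00 = 15.16 in
ȳ = 157850.00 / 2990.00 = 52.79 in

x̄ = 15.16 in, ȳ = 52.79 in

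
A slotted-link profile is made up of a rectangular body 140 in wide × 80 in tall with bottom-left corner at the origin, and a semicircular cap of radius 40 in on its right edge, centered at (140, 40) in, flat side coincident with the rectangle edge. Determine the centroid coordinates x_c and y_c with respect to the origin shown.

x_c = 85.94 in, y_c = 40.00 in

rectangular body: A = 140 × 80 = 11200.00, centroid at (70.00, 40.00).
semicircular end: A = ½π·40² = 2513.27, centroid at (156.98, 40.00).
ΣA = 13713.27 in²
ΣAx_c = (11200.00)(70.00) + (2513.27)(156.98) = 1178525.04 in³
ΣAy_c = (11200.00)(40.00) + (2513.27)(40.00) = 548530.96 in³
x_c = 1178525.04 / 13713.27 = 85.94 in
y_c = 548530.96 / 13713.27 = 40.00 in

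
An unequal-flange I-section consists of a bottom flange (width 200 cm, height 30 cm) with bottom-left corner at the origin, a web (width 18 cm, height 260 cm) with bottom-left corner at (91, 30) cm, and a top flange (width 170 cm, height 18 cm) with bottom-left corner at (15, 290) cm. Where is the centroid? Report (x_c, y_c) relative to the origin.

x_c = 100.00 cm, y_c = 127.64 cm

bottom flange: A = 200 × 30 = 6000.00, centroid at (100.00, 15.00).
web: A = 18 × 260 = 4680.00, centroid at (100.00, 160.00).
top flange: A = 170 × 18 = 3060.00, centroid at (100.00, 299.00).
ΣA = 13740.00 cm², ΣAx_c = 1374000.00 cm³, ΣAy_c = 1753740.00 cm³.
x_c = 1374000.00/13740.00 = 100.00 cm; y_c = 1753740.00/13740.00 = 127.64 cm.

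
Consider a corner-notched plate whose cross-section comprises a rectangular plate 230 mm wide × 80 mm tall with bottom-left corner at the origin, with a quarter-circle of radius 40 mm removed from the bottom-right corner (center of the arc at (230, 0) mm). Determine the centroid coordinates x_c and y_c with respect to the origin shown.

plate: A = 230 × 80 = 18400.00, centroid at (115.00, 40.00).
removed quarter-circle: A = −¼π·40² = -1256.64, centroid at (213.02, 16.98).
ΣA = 17143.36 mm², ΣAx_c = 1848306.81 mm³, ΣAy_c = 714666.67 mm³.
x_c = 1848306.81/17143.36 = 107.81 mm; y_c = 714666.67/17143.36 = 41.69 mm.

x_c = 107.81 mm, y_c = 41.69 mm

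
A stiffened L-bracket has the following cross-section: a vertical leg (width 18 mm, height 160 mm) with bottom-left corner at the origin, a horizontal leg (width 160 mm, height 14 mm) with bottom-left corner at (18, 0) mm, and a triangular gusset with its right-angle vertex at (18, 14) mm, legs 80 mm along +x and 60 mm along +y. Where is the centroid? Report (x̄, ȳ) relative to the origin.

x̄ = 46.89 mm, ȳ = 43.57 mm

Part | A | x̄ᵢ | ȳᵢ | A·x̄ᵢ | A·ȳᵢ
vertical leg | 2880.00 | 9.00 | 80.00 | 25920.00 | 230400.00
horizontal leg | 2240.00 | 98.00 | 7.00 | 219520.00 | 15680.00
gusset | 2400.00 | 44.67 | 34.00 | 107200.00 | 81600.00
Σ | 7520.00 |  |  | 352640.00 | 327680.00
x̄ = 352640.00 / 7520.00 = 46.89 mm
ȳ = 327680.00 / 7520.00 = 43.57 mm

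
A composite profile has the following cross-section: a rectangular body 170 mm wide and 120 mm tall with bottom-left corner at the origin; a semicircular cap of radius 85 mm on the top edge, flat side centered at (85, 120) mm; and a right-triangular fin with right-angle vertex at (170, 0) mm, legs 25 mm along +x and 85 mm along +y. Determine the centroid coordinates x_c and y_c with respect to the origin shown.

rectangular body: A = 170 × 120 = 20400.00, centroid at (85.00, 60.00).
semicircular top: A = ½π·85² = 11349.00, centroid at (85.00, 156.08).
triangular fin: A = ½·25·85 = 1062.50, centroid at (178.33, 28.33).
ΣA = 32811.50 mm², ΣAx_c = 2888144.46 mm³, ΣAy_c = 3025401.25 mm³.
x_c = 2888144.46/32811.50 = 88.02 mm; y_c = 3025401.25/32811.50 = 92.21 mm.

x_c = 88.02 mm, y_c = 92.21 mm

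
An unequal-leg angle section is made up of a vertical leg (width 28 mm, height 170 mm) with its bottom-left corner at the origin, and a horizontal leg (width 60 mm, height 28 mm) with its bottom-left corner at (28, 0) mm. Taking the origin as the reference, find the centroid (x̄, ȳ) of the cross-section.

Part | A | x̄ᵢ | ȳᵢ | A·x̄ᵢ | A·ȳᵢ
vertical leg | 4760.00 | 14.00 | 85.00 | 66640.00 | 404600.00
horizontal leg | 1680.00 | 58.00 | 14.00 | 97440.00 | 23520.00
Σ | 6440.00 |  |  | 164080.00 | 428120.00
x̄ = 164080.00 / 6440.00 = 25.48 mm
ȳ = 428120.00 / 6440.00 = 66.48 mm

x̄ = 25.48 mm, ȳ = 66.48 mm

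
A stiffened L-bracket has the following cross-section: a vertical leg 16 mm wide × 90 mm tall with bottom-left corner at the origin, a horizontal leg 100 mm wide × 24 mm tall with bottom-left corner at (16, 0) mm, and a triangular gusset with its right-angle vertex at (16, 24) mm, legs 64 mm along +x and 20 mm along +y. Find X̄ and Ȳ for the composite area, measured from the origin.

vertical leg: A = 16 × 90 = 1440.00, centroid at (8.00, 45.00).
horizontal leg: A = 100 × 24 = 2400.00, centroid at (66.00, 12.00).
gusset: A = ½·64·20 = 640.00, centroid at (37.33, 30.67).
ΣA = 4480.00 mm², ΣAX̄ = 193813.33 mm³, ΣAȲ = 113226.67 mm³.
X̄ = 193813.33/4480.00 = 43.26 mm; Ȳ = 113226.67/4480.00 = 25.27 mm.

X̄ = 43.26 mm, Ȳ = 25.27 mm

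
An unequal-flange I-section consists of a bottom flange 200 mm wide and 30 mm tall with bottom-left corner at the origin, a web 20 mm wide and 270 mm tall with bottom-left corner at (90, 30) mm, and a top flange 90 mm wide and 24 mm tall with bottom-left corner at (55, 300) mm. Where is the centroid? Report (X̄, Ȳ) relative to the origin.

bottom flange: A = 200 × 30 = 6000.00, centroid at (100.00, 15.00).
web: A = 20 × 270 = 5400.00, centroid at (100.00, 165.00).
top flange: A = 90 × 24 = 2160.00, centroid at (100.00, 312.00).
ΣA = 13560.00 mm², ΣAX̄ = 1356000.00 mm³, ΣAȲ = 1654920.00 mm³.
X̄ = 1356000.00/13560.00 = 100.00 mm; Ȳ = 1654920.00/13560.00 = 122.04 mm.

X̄ = 100.00 mm, Ȳ = 122.04 mm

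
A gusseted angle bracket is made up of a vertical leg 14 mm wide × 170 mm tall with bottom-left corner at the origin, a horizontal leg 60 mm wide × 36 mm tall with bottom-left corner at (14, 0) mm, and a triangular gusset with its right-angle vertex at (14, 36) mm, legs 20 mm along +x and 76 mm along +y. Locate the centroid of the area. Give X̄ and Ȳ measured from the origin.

X̄ = 24.04 mm, Ȳ = 54.30 mm

Part | A | x̄ᵢ | ȳᵢ | A·x̄ᵢ | A·ȳᵢ
vertical leg | 2380.00 | 7.00 | 85.00 | 16660.00 | 202300.00
horizontal leg | 2160.00 | 44.00 | 18.00 | 95040.00 | 38880.00
gusset | 760.00 | 20.67 | 61.33 | 15706.67 | 46613.33
Σ | 5300.00 |  |  | 127406.67 | 287793.33
X̄ = 127406.67 / 5300.00 = 24.04 mm
Ȳ = 287793.33 / 5300.00 = 54.30 mm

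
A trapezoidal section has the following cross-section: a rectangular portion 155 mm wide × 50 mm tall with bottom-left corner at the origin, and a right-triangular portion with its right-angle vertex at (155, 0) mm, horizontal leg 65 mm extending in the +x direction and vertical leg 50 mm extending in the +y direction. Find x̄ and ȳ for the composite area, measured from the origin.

rectangular portion: A = 155 × 50 = 7750.00, centroid at (77.50, 25.00).
triangular portion: A = ½·65·50 = 1625.00, centroid at (176.67, 16.67).
ΣA = 9375.00 mm², ΣAx̄ = 887708.33 mm³, ΣAȳ = 220833.33 mm³.
x̄ = 887708.33/9375.00 = 94.69 mm; ȳ = 220833.33/9375.00 = 23.56 mm.

x̄ = 94.69 mm, ȳ = 23.56 mm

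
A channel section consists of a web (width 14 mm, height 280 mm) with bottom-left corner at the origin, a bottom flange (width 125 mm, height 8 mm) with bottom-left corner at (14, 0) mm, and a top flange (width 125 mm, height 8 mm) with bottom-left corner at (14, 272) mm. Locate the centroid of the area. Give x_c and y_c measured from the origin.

web: A = 14 × 280 = 3920.00, centroid at (7.00, 140.00).
bottom flange: A = 125 × 8 = 1000.00, centroid at (76.50, 4.00).
top flange: A = 125 × 8 = 1000.00, centroid at (76.50, 276.00).
ΣA = 5920.00 mm², ΣAx_c = 180440.00 mm³, ΣAy_c = 828800.00 mm³.
x_c = 180440.00/5920.00 = 30.48 mm; y_c = 828800.00/5920.00 = 140.00 mm.

x_c = 30.48 mm, y_c = 140.00 mm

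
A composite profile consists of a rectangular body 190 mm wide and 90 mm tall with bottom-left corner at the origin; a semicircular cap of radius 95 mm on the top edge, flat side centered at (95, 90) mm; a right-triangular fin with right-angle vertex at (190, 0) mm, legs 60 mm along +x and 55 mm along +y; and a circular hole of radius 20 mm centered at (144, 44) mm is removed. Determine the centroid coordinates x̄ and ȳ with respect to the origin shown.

rectangular body: A = 190 × 90 = 17100.00, centroid at (95.00, 45.00).
semicircular top: A = ½π·95² = 14176.44, centroid at (95.00, 130.32).
triangular fin: A = ½·60·55 = 1650.00, centroid at (210.00, 18.33).
hole: A = −π·20² = -1256.64, centroid at (144.00, 44.00).
ΣA = 31669.80 mm², ΣAx̄ = 3136805.76 mm³, ΣAȳ = 2591920.62 mm³.
x̄ = 3136805.76/31669.80 = 99.05 mm; ȳ = 2591920.62/31669.80 = 81.84 mm.

x̄ = 99.05 mm, ȳ = 81.84 mm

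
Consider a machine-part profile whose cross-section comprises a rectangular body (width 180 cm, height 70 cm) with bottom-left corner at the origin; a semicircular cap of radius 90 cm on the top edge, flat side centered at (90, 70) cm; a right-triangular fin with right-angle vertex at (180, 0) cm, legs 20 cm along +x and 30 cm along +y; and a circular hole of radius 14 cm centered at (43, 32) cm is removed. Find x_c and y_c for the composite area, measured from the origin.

rectangular body: A = 180 × 70 = 12600.00, centroid at (90.00, 35.00).
semicircular top: A = ½π·90² = 12723.45, centroid at (90.00, 108.20).
triangular fin: A = ½·20·30 = 300.00, centroid at (186.67, 10.00).
hole: A = −π·14² = -615.75, centroid at (43.00, 32.00).
ΣA = 25007.70 cm²
ΣAx_c = (12600.00)(90.00) + (12723.45)(90.00) + (300.00)(186.67) + (-615.75)(43.00) = 2308633.18 cm³
ΣAy_c = (12600.00)(35.00) + (12723.45)(108.20) + (300.00)(10.00) + (-615.75)(32.00) = 1800937.45 cm³
x_c = 2308633.18 / 25007.70 = 92.32 cm
y_c = 1800937.45 / 25007.70 = 72.02 cm

x_c = 92.32 cm, y_c = 72.02 cm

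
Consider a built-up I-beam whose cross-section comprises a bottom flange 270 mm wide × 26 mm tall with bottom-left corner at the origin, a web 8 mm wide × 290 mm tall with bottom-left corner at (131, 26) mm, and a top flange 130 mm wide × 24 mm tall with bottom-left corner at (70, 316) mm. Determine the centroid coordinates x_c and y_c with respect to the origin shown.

x_c = 135.00 mm, y_c = 121.30 mm

bottom flange: A = 270 × 26 = 7020.00, centroid at (135.00, 13.00).
web: A = 8 × 290 = 2320.00, centroid at (135.00, 171.00).
top flange: A = 130 × 24 = 3120.00, centroid at (135.00, 328.00).
ΣA = 12460.00 mm², ΣAx_c = 1682100.00 mm³, ΣAy_c = 1511340.00 mm³.
x_c = 1682100.00/12460.00 = 135.00 mm; y_c = 1511340.00/12460.00 = 121.30 mm.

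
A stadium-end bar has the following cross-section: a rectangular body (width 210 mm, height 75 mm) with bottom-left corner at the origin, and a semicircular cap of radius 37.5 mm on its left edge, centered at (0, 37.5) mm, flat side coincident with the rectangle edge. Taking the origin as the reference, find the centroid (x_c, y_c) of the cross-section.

x_c = 90.13 mm, y_c = 37.50 mm

rectangular body: A = 210 × 75 = 15750.00, centroid at (105.00, 37.50).
semicircular end: A = ½π·37.5² = 2208.93, centroid at (-15.92, 37.50).
ΣA = 17958.93 mm²
ΣAx_c = (15750.00)(105.00) + (2208.93)(-15.92) = 1618593.75 mm³
ΣAy_c = (15750.00)(37.50) + (2208.93)(37.50) = 673459.96 mm³
x_c = 1618593.75 / 17958.93 = 90.13 mm
y_c = 673459.96 / 17958.93 = 37.50 mm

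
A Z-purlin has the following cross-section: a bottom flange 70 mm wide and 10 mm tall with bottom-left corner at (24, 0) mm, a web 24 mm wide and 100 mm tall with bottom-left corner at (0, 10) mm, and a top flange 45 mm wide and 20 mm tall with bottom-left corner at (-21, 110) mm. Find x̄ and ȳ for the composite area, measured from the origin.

x̄ = 17.86 mm, ȳ = 63.88 mm

bottom flange: A = 70 × 10 = 700.00, centroid at (59.00, 5.00).
web: A = 24 × 100 = 2400.00, centroid at (12.00, 60.00).
top flange: A = 45 × 20 = 900.00, centroid at (1.50, 120.00).
ΣA = 4000.00 mm²
ΣAx̄ = (700.00)(59.00) + (2400.00)(12.00) + (900.00)(1.50) = 71450.00 mm³
ΣAȳ = (700.00)(5.00) + (2400.00)(60.00) + (900.00)(120.00) = 255500.00 mm³
x̄ = 71450.00 / 4000.00 = 17.86 mm
ȳ = 255500.00 / 4000.00 = 63.88 mm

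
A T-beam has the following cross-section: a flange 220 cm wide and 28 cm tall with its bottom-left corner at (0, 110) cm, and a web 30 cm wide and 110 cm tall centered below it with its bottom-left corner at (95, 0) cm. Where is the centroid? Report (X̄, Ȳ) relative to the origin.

web: A = 30 × 110 = 3300.00, centroid at (110.00, 55.00).
flange: A = 220 × 28 = 6160.00, centroid at (110.00, 124.00).
ΣA = 9460.00 cm², ΣAX̄ = 1040600.00 cm³, ΣAȲ = 945340.00 cm³.
X̄ = 1040600.00/9460.00 = 110.00 cm; Ȳ = 945340.00/9460.00 = 99.93 cm.

X̄ = 110.00 cm, Ȳ = 99.93 cm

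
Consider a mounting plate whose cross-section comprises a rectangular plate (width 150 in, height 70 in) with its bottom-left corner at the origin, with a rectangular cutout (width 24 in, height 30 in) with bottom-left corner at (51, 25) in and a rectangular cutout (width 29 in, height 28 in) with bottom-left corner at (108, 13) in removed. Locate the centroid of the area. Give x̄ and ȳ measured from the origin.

x̄ = 71.66 in, ȳ = 35.32 in

Part | A | x̄ᵢ | ȳᵢ | A·x̄ᵢ | A·ȳᵢ
plate | 10500.00 | 75.00 | 35.00 | 787500.00 | 367500.00
hole 1 | -720.00 | 63.00 | 40.00 | -45360.00 | -28800.00
hole 2 | -812.00 | 122.50 | 27.00 | -99470.00 | -21924.00
Σ | 8968.00 |  |  | 642670.00 | 316776.00
x̄ = 642670.00 / 8968.00 = 71.66 in
ȳ = 316776.00 / 8968.00 = 35.32 in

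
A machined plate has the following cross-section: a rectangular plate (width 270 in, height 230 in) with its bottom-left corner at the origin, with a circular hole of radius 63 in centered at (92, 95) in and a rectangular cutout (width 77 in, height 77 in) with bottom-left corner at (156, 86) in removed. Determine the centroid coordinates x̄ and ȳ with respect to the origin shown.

plate: A = 270 × 230 = 62100.00, centroid at (135.00, 115.00).
hole 1: A = −π·63² = -12468.98, centroid at (92.00, 95.00).
hole 2: A = −(77 × 77) = -5929.00, centroid at (194.50, 124.50).
ΣA = 43702.02 in², ΣAx̄ = 6083163.23 in³, ΣAȳ = 5218786.28 in³.
x̄ = 6083163.23/43702.02 = 139.20 in; ȳ = 5218786.28/43702.02 = 119.42 in.

x̄ = 139.20 in, ȳ = 119.42 in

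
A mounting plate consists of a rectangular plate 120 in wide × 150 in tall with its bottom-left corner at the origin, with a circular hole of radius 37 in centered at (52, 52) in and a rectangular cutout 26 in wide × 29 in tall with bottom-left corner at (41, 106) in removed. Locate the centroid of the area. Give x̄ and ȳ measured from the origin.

x̄ = 63.01 in, ȳ = 79.99 in

Part | A | x̄ᵢ | ȳᵢ | A·x̄ᵢ | A·ȳᵢ
plate | 18000.00 | 60.00 | 75.00 | 1080000.00 | 1350000.00
hole 1 | -4300.84 | 52.00 | 52.00 | -223643.70 | -223643.70
hole 2 | -754.00 | 54.00 | 120.50 | -40716.00 | -90857.00
Σ | 12945.16 |  |  | 815640.30 | 1035499.30
x̄ = 815640.30 / 12945.16 = 63.01 in
ȳ = 1035499.30 / 12945.16 = 79.99 in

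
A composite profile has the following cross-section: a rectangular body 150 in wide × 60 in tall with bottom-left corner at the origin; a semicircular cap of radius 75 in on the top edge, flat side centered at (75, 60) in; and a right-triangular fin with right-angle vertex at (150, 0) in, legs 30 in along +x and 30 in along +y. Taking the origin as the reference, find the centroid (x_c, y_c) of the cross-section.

x_c = 77.09 in, y_c = 59.38 in

rectangular body: A = 150 × 60 = 9000.00, centroid at (75.00, 30.00).
semicircular top: A = ½π·75² = 8835.73, centroid at (75.00, 91.83).
triangular fin: A = ½·30·30 = 450.00, centroid at (160.00, 10.00).
ΣA = 18285.73 in²
ΣAx_c = (9000.00)(75.00) + (8835.73)(75.00) + (450.00)(160.00) = 1409679.70 in³
ΣAy_c = (9000.00)(30.00) + (8835.73)(91.83) + (450.00)(10.00) = 1085893.76 in³
x_c = 1409679.70 / 18285.73 = 77.09 in
y_c = 1085893.76 / 18285.73 = 59.38 in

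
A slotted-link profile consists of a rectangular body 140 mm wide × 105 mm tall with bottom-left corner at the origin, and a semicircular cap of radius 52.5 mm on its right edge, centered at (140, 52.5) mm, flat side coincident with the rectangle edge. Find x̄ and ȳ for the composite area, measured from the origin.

Part | A | x̄ᵢ | ȳᵢ | A·x̄ᵢ | A·ȳᵢ
rectangular body | 14700.00 | 70.00 | 52.50 | 1029000.00 | 771750.00
semicircular end | 4329.51 | 162.28 | 52.50 | 702599.78 | 227299.14
Σ | 19029.51 |  |  | 1731599.78 | 999049.14
x̄ = 1731599.78 / 19029.51 = 91.00 mm
ȳ = 999049.14 / 19029.51 = 52.50 mm

x̄ = 91.00 mm, ȳ = 52.50 mm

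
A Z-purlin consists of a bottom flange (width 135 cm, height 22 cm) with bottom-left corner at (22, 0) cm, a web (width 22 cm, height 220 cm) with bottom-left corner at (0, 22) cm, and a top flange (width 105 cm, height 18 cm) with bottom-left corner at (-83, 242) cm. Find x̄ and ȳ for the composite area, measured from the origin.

x̄ = 26.95 cm, ȳ = 118.14 cm

bottom flange: A = 135 × 22 = 2970.00, centroid at (89.50, 11.00).
web: A = 22 × 220 = 4840.00, centroid at (11.00, 132.00).
top flange: A = 105 × 18 = 1890.00, centroid at (-30.50, 251.00).
ΣA = 9700.00 cm², ΣAx̄ = 261410.00 cm³, ΣAȳ = 1145940.00 cm³.
x̄ = 261410.00/9700.00 = 26.95 cm; ȳ = 1145940.00/9700.00 = 118.14 cm.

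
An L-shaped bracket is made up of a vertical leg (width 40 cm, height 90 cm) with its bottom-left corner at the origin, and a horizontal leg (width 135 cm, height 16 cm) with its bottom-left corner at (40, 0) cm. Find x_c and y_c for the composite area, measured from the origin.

x_c = 52.81 cm, y_c = 31.12 cm

vertical leg: A = 40 × 90 = 3600.00, centroid at (20.00, 45.00).
horizontal leg: A = 135 × 16 = 2160.00, centroid at (107.50, 8.00).
ΣA = 5760.00 cm², ΣAx_c = 304200.00 cm³, ΣAy_c = 179280.00 cm³.
x_c = 304200.00/5760.00 = 52.81 cm; y_c = 179280.00/5760.00 = 31.12 cm.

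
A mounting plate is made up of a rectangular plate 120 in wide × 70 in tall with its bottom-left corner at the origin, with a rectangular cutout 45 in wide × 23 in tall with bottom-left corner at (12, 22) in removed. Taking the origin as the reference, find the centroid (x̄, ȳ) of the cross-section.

x̄ = 63.58 in, ȳ = 35.21 in

Part | A | x̄ᵢ | ȳᵢ | A·x̄ᵢ | A·ȳᵢ
plate | 8400.00 | 60.00 | 35.00 | 504000.00 | 294000.00
hole | -1035.00 | 34.50 | 33.50 | -35707.50 | -34672.50
Σ | 7365.00 |  |  | 468292.50 | 259327.50
x̄ = 468292.50 / 7365.00 = 63.58 in
ȳ = 259327.50 / 7365.00 = 35.21 in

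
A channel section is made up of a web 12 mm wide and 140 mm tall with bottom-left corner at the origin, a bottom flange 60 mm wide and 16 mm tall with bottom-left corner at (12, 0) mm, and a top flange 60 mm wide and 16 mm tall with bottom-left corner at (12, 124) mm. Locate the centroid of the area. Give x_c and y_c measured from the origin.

x_c = 25.20 mm, y_c = 70.00 mm

Part | A | x̄ᵢ | ȳᵢ | A·x̄ᵢ | A·ȳᵢ
web | 1680.00 | 6.00 | 70.00 | 10080.00 | 117600.00
bottom flange | 960.00 | 42.00 | 8.00 | 40320.00 | 7680.00
top flange | 960.00 | 42.00 | 132.00 | 40320.00 | 126720.00
Σ | 3600.00 |  |  | 90720.00 | 252000.00
x_c = 90720.00 / 3600.00 = 25.20 mm
y_c = 252000.00 / 3600.00 = 70.00 mm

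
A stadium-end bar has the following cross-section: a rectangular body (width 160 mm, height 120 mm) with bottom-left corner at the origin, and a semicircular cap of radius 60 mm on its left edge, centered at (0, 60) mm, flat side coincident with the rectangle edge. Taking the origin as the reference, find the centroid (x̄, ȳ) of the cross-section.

x̄ = 56.01 mm, ȳ = 60.00 mm

rectangular body: A = 160 × 120 = 19200.00, centroid at (80.00, 60.00).
semicircular end: A = ½π·60² = 5654.87, centroid at (-25.46, 60.00).
ΣA = 24854.87 mm²
ΣAx̄ = (19200.00)(80.00) + (5654.87)(-25.46) = 1392000.00 mm³
ΣAȳ = (19200.00)(60.00) + (5654.87)(60.00) = 1491292.01 mm³
x̄ = 1392000.00 / 24854.87 = 56.01 mm
ȳ = 1491292.01 / 24854.87 = 60.00 mm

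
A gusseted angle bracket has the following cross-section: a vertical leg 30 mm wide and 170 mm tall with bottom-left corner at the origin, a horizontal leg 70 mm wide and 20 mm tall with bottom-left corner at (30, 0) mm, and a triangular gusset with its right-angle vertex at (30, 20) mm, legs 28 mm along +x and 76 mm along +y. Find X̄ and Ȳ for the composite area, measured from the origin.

X̄ = 27.68 mm, Ȳ = 65.54 mm

vertical leg: A = 30 × 170 = 5100.00, centroid at (15.00, 85.00).
horizontal leg: A = 70 × 20 = 1400.00, centroid at (65.00, 10.00).
gusset: A = ½·28·76 = 1064.00, centroid at (39.33, 45.33).
ΣA = 7564.00 mm²
ΣAX̄ = (5100.00)(15.00) + (1400.00)(65.00) + (1064.00)(39.33) = 209350.67 mm³
ΣAȲ = (5100.00)(85.00) + (1400.00)(10.00) + (1064.00)(45.33) = 495734.67 mm³
X̄ = 209350.67 / 7564.00 = 27.68 mm
Ȳ = 495734.67 / 7564.00 = 65.54 mm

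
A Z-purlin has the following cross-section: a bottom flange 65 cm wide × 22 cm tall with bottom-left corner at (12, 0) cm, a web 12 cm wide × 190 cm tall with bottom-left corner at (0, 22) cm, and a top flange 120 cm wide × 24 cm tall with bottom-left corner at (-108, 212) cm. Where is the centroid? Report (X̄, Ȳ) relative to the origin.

X̄ = -9.25 cm, Ȳ = 140.76 cm

bottom flange: A = 65 × 22 = 1430.00, centroid at (44.50, 11.00).
web: A = 12 × 190 = 2280.00, centroid at (6.00, 117.00).
top flange: A = 120 × 24 = 2880.00, centroid at (-48.00, 224.00).
ΣA = 6590.00 cm²
ΣAX̄ = (1430.00)(44.50) + (2280.00)(6.00) + (2880.00)(-48.00) = -60925.00 cm³
ΣAȲ = (1430.00)(11.00) + (2280.00)(117.00) + (2880.00)(224.00) = 927610.00 cm³
X̄ = -60925.00 / 6590.00 = -9.25 cm
Ȳ = 927610.00 / 6590.00 = 140.76 cm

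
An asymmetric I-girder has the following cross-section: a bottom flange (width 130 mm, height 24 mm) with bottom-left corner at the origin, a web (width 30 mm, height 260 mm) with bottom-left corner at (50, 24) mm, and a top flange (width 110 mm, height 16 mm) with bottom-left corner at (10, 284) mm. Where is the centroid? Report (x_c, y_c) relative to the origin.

x_c = 65.00 mm, y_c = 138.21 mm

bottom flange: A = 130 × 24 = 3120.00, centroid at (65.00, 12.00).
web: A = 30 × 260 = 7800.00, centroid at (65.00, 154.00).
top flange: A = 110 × 16 = 1760.00, centroid at (65.00, 292.00).
ΣA = 12680.00 mm²
ΣAx_c = (3120.00)(65.00) + (7800.00)(65.00) + (1760.00)(65.00) = 824200.00 mm³
ΣAy_c = (3120.00)(12.00) + (7800.00)(154.00) + (1760.00)(292.00) = 1752560.00 mm³
x_c = 824200.00 / 12680.00 = 65.00 mm
y_c = 1752560.00 / 12680.00 = 138.21 mm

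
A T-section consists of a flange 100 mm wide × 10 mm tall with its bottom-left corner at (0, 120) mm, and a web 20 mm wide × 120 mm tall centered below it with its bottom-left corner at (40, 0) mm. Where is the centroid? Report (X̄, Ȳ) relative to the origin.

X̄ = 50.00 mm, Ȳ = 79.12 mm

web: A = 20 × 120 = 2400.00, centroid at (50.00, 60.00).
flange: A = 100 × 10 = 1000.00, centroid at (50.00, 125.00).
ΣA = 3400.00 mm²
ΣAX̄ = (2400.00)(50.00) + (1000.00)(50.00) = 170000.00 mm³
ΣAȲ = (2400.00)(60.00) + (1000.00)(125.00) = 269000.00 mm³
X̄ = 170000.00 / 3400.00 = 50.00 mm
Ȳ = 269000.00 / 3400.00 = 79.12 mm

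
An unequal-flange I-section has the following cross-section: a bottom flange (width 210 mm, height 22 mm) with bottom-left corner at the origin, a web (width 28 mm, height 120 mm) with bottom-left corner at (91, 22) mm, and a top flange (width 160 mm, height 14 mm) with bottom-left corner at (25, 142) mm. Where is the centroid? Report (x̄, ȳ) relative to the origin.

x̄ = 105.00 mm, ȳ = 64.59 mm

bottom flange: A = 210 × 22 = 4620.00, centroid at (105.00, 11.00).
web: A = 28 × 120 = 3360.00, centroid at (105.00, 82.00).
top flange: A = 160 × 14 = 2240.00, centroid at (105.00, 149.00).
ΣA = 10220.00 mm², ΣAx̄ = 1073100.00 mm³, ΣAȳ = 660100.00 mm³.
x̄ = 1073100.00/10220.00 = 105.00 mm; ȳ = 660100.00/10220.00 = 64.59 mm.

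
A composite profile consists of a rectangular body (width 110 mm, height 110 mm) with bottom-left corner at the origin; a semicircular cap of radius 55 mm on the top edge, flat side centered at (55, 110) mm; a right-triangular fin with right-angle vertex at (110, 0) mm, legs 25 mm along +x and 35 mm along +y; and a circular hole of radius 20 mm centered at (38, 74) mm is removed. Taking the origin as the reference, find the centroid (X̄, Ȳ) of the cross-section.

rectangular body: A = 110 × 110 = 12100.00, centroid at (55.00, 55.00).
semicircular top: A = ½π·55² = 4751.66, centroid at (55.00, 133.34).
triangular fin: A = ½·25·35 = 437.50, centroid at (118.33, 11.67).
hole: A = −π·20² = -1256.64, centroid at (38.00, 74.00).
ΣA = 16032.52 mm², ΣAX̄ = 930859.86 mm³, ΣAȲ = 1211212.17 mm³.
X̄ = 930859.86/16032.52 = 58.06 mm; Ȳ = 1211212.17/16032.52 = 75.55 mm.

X̄ = 58.06 mm, Ȳ = 75.55 mm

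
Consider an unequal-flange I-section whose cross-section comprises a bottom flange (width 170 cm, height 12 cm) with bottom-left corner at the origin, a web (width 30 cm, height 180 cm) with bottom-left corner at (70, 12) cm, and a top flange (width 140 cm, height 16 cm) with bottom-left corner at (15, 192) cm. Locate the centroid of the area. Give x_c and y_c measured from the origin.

bottom flange: A = 170 × 12 = 2040.00, centroid at (85.00, 6.00).
web: A = 30 × 180 = 5400.00, centroid at (85.00, 102.00).
top flange: A = 140 × 16 = 2240.00, centroid at (85.00, 200.00).
ΣA = 9680.00 cm²
ΣAx_c = (2040.00)(85.00) + (5400.00)(85.00) + (2240.00)(85.00) = 822800.00 cm³
ΣAy_c = (2040.00)(6.00) + (5400.00)(102.00) + (2240.00)(200.00) = 1011040.00 cm³
x_c = 822800.00 / 9680.00 = 85.00 cm
y_c = 1011040.00 / 9680.00 = 104.45 cm

x_c = 85.00 cm, y_c = 104.45 cm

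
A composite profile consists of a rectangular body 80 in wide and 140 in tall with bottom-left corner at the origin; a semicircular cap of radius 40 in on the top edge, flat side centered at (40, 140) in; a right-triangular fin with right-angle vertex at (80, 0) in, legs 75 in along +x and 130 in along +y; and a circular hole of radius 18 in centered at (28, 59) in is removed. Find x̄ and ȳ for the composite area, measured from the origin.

Part | A | x̄ᵢ | ȳᵢ | A·x̄ᵢ | A·ȳᵢ
rectangular body | 11200.00 | 40.00 | 70.00 | 448000.00 | 784000.00
semicircular top | 2513.27 | 40.00 | 156.98 | 100530.96 | 394525.04
triangular fin | 4875.00 | 105.00 | 43.33 | 511875.00 | 211250.00
hole | -1017.88 | 28.00 | 59.00 | -28500.53 | -60054.69
Σ | 17570.40 |  |  | 1031905.44 | 1329720.36
x̄ = 1031905.44 / 17570.40 = 58.73 in
ȳ = 1329720.36 / 17570.40 = 75.68 in

x̄ = 58.73 in, ȳ = 75.68 in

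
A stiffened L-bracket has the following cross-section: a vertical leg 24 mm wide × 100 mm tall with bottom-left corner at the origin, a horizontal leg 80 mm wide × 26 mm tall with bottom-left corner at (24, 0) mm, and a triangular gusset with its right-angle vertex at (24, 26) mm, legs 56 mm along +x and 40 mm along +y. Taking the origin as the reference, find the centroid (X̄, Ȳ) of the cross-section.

vertical leg: A = 24 × 100 = 2400.00, centroid at (12.00, 50.00).
horizontal leg: A = 80 × 26 = 2080.00, centroid at (64.00, 13.00).
gusset: A = ½·56·40 = 1120.00, centroid at (42.67, 39.33).
ΣA = 5600.00 mm², ΣAX̄ = 209706.67 mm³, ΣAȲ = 191093.33 mm³.
X̄ = 209706.67/5600.00 = 37.45 mm; Ȳ = 191093.33/5600.00 = 34.12 mm.

X̄ = 37.45 mm, Ȳ = 34.12 mm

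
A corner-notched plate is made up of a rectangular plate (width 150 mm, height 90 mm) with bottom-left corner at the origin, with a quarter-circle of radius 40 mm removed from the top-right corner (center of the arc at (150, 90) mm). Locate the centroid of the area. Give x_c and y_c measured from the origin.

x_c = 69.04 mm, y_c = 42.12 mm

plate: A = 150 × 90 = 13500.00, centroid at (75.00, 45.00).
removed quarter-circle: A = −¼π·40² = -1256.64, centroid at (133.02, 73.02).
ΣA = 12243.36 mm²
ΣAx_c = (13500.00)(75.00) + (-1256.64)(133.02) = 845337.77 mm³
ΣAy_c = (13500.00)(45.00) + (-1256.64)(73.02) = 515736.00 mm³
x_c = 845337.77 / 12243.36 = 69.04 mm
y_c = 515736.00 / 12243.36 = 42.12 mm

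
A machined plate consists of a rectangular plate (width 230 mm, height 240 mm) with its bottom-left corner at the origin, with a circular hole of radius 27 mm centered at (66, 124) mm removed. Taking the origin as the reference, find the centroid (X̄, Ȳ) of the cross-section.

X̄ = 117.12 mm, Ȳ = 119.83 mm

Part | A | x̄ᵢ | ȳᵢ | A·x̄ᵢ | A·ȳᵢ
plate | 55200.00 | 115.00 | 120.00 | 6348000.00 | 6624000.00
hole | -2290.22 | 66.00 | 124.00 | -151154.59 | -283987.41
Σ | 52909.78 |  |  | 6196845.41 | 6340012.59
X̄ = 6196845.41 / 52909.78 = 117.12 mm
Ȳ = 6340012.59 / 52909.78 = 119.83 mm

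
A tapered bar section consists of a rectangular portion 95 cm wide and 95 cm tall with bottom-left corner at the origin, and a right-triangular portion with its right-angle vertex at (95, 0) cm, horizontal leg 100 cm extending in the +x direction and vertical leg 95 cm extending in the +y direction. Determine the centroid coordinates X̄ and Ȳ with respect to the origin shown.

Part | A | x̄ᵢ | ȳᵢ | A·x̄ᵢ | A·ȳᵢ
rectangular portion | 9025.00 | 47.50 | 47.50 | 428687.50 | 428687.50
triangular portion | 4750.00 | 128.33 | 31.67 | 609583.33 | 150416.67
Σ | 13775.00 |  |  | 1038270.83 | 579104.17
X̄ = 1038270.83 / 13775.00 = 75.37 cm
Ȳ = 579104.17 / 13775.00 = 42.04 cm

X̄ = 75.37 cm, Ȳ = 42.04 cm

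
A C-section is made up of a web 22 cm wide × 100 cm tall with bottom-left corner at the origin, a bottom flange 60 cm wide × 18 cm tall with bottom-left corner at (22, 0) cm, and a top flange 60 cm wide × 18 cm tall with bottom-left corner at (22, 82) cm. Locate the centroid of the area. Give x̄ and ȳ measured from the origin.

x̄ = 31.31 cm, ȳ = 50.00 cm

Part | A | x̄ᵢ | ȳᵢ | A·x̄ᵢ | A·ȳᵢ
web | 2200.00 | 11.00 | 50.00 | 24200.00 | 110000.00
bottom flange | 1080.00 | 52.00 | 9.00 | 56160.00 | 9720.00
top flange | 1080.00 | 52.00 | 91.00 | 56160.00 | 98280.00
Σ | 4360.00 |  |  | 136520.00 | 218000.00
x̄ = 136520.00 / 4360.00 = 31.31 cm
ȳ = 218000.00 / 4360.00 = 50.00 cm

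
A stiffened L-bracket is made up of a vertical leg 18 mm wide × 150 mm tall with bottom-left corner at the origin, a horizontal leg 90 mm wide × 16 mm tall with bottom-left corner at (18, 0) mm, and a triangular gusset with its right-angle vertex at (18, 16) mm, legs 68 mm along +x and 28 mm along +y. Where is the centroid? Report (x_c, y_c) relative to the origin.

Part | A | x̄ᵢ | ȳᵢ | A·x̄ᵢ | A·ȳᵢ
vertical leg | 2700.00 | 9.00 | 75.00 | 24300.00 | 202500.00
horizontal leg | 1440.00 | 63.00 | 8.00 | 90720.00 | 11520.00
gusset | 952.00 | 40.67 | 25.33 | 38714.67 | 24117.33
Σ | 5092.00 |  |  | 153734.67 | 238137.33
x_c = 153734.67 / 5092.00 = 30.19 mm
y_c = 238137.33 / 5092.00 = 46.77 mm

x_c = 30.19 mm, y_c = 46.77 mm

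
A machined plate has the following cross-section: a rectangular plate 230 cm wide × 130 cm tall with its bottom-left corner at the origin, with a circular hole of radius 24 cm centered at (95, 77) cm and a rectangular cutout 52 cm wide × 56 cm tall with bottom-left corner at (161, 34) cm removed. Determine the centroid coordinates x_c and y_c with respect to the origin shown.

plate: A = 230 × 130 = 29900.00, centroid at (115.00, 65.00).
hole 1: A = −π·24² = -1809.56, centroid at (95.00, 77.00).
hole 2: A = −(52 × 56) = -2912.00, centroid at (187.00, 62.00).
ΣA = 25178.44 cm², ΣAx_c = 2722048.05 cm³, ΣAy_c = 1623620.08 cm³.
x_c = 2722048.05/25178.44 = 108.11 cm; y_c = 1623620.08/25178.44 = 64.48 cm.

x_c = 108.11 cm, y_c = 64.48 cm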